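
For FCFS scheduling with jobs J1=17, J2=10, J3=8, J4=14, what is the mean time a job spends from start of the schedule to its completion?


Completion times:
  J1: completes at 17
  J2: completes at 27
  J3: completes at 35
  J4: completes at 49
Sum = 128
Average = 128/4
= 32.00


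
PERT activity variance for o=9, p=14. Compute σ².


σ² = ((p - o) / 6)² = (p - o)² / 36
= (14 - 9)² / 36
= 5² / 36
= 25 / 36
= 0.6944


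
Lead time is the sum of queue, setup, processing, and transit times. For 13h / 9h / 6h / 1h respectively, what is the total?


Lead time = queue + setup + processing + transit
= 13 + 9 + 6 + 1
= 29 hours


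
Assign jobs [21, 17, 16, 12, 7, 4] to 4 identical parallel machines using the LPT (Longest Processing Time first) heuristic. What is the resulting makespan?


Jobs (LPT sorted): [21, 17, 16, 12, 7, 4]
Machines: 4
  J=21 → Machine 1 (load: 0+21=21)
  J=17 → Machine 2 (load: 0+17=17)
  J=16 → Machine 3 (load: 0+16=16)
  J=12 → Machine 4 (load: 0+12=12)
  J=7 → Machine 4 (load: 12+7=19)
  J=4 → Machine 3 (load: 16+4=20)
Machine loads: [21, 17, 20, 19]
Makespan = max = 21 time units


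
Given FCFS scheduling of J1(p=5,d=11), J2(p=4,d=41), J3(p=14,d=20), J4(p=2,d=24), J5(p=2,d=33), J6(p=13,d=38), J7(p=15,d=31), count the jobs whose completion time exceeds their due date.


Completion vs due date:
  J1: C=5, d=11 → on time
  J2: C=9, d=41 → on time
  J3: C=23, d=20 → TARDY
  J4: C=25, d=24 → TARDY
  J5: C=27, d=33 → on time
  J6: C=40, d=38 → TARDY
  J7: C=55, d=31 → TARDY
Tardy jobs: J3, J4, J6, J7
Count = 4


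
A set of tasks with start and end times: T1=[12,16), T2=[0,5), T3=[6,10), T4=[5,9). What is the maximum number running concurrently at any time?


Check each time point for overlaps:
  t=6: 2 tasks active (T3, T4)
Max concurrent = 2


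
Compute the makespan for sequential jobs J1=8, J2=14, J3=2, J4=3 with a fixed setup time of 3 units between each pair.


Makespan = Σ processing + (n-1) × setup
= (8 + 14 + 2 + 3) + (4-1)×3
= 27 + 9
= 36 time units


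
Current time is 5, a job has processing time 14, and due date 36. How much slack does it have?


Slack = due - current_time - processing
= 36 - 5 - 14
= 17


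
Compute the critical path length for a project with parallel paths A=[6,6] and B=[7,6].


Path A: 6 + 6 = 12
Path B: 7 + 6 = 13
Critical path = longest = max(12, 13)
= 13 (Path B)


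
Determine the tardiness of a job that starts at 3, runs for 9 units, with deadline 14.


Completion = start + processing = 3 + 9 = 12
Tardiness = max(0, C - d) = max(0, 12 - 14)
= max(0, -2)
= 0


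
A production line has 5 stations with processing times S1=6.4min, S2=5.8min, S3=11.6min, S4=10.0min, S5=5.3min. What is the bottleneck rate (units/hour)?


Bottleneck = longest station time
Station times: [6.4, 5.8, 11.6, 10.0, 5.3]
Max = 11.6 min
Rate = 60 / 11.6
= 5.17 units/hour (bottleneck: 11.6min)


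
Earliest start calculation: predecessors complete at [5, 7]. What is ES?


ES = max of all predecessor completion times
Predecessors: [5, 7]
ES = max(5, 7)
= 7


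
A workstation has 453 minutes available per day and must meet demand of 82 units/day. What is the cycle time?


Cycle time = available time / demand
= 453 / 82
= 5.52 min/unit


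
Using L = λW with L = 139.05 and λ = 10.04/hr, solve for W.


Little's law: L = λW → W = L / λ
= 139.05 / 10.04
= 13.85 hours


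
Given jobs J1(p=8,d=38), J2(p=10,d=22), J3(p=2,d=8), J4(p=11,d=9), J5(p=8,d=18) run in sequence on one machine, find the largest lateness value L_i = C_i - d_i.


Lateness per job (L = C - d):
  J1: C=8, d=38, L=-30
  J2: C=18, d=22, L=-4
  J3: C=20, d=8, L=12
  J4: C=31, d=9, L=22
  J5: C=39, d=18, L=21
Lmax = max(-30, -4, 12, 22, 21)
= 22


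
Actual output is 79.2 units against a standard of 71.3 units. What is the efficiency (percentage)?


Efficiency = (actual / standard) × 100
= (79.2 / 71.3) × 100
= 111.1%


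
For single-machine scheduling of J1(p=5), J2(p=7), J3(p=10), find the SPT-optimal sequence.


SPT: sort by shortest processing time
  J1: p=5
  J2: p=7
  J3: p=10
Order: J1 → J2 → J3


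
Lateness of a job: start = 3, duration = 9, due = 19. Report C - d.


Completion = 3 + 9 = 12
Lateness = C - d = 12 - 19
= -7


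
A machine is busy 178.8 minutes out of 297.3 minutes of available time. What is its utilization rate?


Utilization = busy / total × 100
= 178.8 / 297.3 × 100
= 60.1%


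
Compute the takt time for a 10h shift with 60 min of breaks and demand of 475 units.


Available = 10×60 - 60 = 540 min
Takt time = 540 / 475
= 1.14 min/unit


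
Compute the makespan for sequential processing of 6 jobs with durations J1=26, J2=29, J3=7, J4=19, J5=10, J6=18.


Sequential makespan: sum all processing times
= 26 + 29 + 7 + 19 + 10 + 18
= 109 time units


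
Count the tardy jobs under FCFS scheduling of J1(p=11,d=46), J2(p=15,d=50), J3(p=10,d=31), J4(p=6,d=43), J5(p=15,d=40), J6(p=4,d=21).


Completion vs due date:
  J1: C=11, d=46 → on time
  J2: C=26, d=50 → on time
  J3: C=36, d=31 → TARDY
  J4: C=42, d=43 → on time
  J5: C=57, d=40 → TARDY
  J6: C=61, d=21 → TARDY
Tardy jobs: J3, J5, J6
Count = 3


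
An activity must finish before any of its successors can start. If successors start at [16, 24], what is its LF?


LF = min of all successor start times
Successors start at: [16, 24]
LF = min(16, 24)
= 16


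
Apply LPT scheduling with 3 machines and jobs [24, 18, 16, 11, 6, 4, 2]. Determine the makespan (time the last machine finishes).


Jobs (LPT sorted): [24, 18, 16, 11, 6, 4, 2]
Machines: 3
  J=24 → Machine 1 (load: 0+24=24)
  J=18 → Machine 2 (load: 0+18=18)
  J=16 → Machine 3 (load: 0+16=16)
  J=11 → Machine 3 (load: 16+11=27)
  J=6 → Machine 2 (load: 18+6=24)
  J=4 → Machine 1 (load: 24+4=28)
  J=2 → Machine 2 (load: 24+2=26)
Machine loads: [28, 26, 27]
Makespan = max = 28 time units


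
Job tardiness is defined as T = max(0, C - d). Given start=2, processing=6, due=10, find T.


Completion = start + processing = 2 + 6 = 8
Tardiness = max(0, C - d) = max(0, 8 - 10)
= max(0, -2)
= 0


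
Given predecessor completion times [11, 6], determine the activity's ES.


ES = max of all predecessor completion times
Predecessors: [11, 6]
ES = max(11, 6)
= 11


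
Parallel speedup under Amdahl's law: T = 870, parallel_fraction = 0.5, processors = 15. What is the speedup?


Amdahl's law: T_p = T × ((1-p) + p/N)
= 870 × ((1-0.5) + 0.5/15)
= 870 × (0.50 + 0.0333)
= 870 × 0.5333
= 464.00
Speedup = 870/464.00
= 1.88×


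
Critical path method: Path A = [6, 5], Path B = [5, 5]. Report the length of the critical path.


Path A: 6 + 5 = 11
Path B: 5 + 5 = 10
Critical path = longest = max(11, 10)
= 11 (Path A)


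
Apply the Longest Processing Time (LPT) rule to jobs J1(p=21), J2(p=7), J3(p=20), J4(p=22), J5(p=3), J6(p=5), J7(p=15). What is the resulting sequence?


LPT: sort by longest processing time first
  J4: p=22
  J1: p=21
  J3: p=20
  J7: p=15
  J2: p=7
  J6: p=5
  J5: p=3
Order: J4 → J1 → J3 → J7 → J2 → J6 → J5


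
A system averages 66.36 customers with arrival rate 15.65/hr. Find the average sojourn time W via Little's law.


Little's law: L = λW → W = L / λ
= 66.36 / 15.65
= 4.24 hours


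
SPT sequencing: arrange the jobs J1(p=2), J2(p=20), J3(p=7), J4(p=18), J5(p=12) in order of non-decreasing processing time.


SPT: sort by shortest processing time
  J1: p=2
  J3: p=7
  J5: p=12
  J4: p=18
  J2: p=20
Order: J1 → J3 → J5 → J4 → J2


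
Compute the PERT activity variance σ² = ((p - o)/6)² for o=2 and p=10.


σ² = ((p - o) / 6)² = (p - o)² / 36
= (10 - 2)² / 36
= 8² / 36
= 64 / 36
= 1.7778


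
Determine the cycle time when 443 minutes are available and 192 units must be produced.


Cycle time = available time / demand
= 443 / 192
= 2.31 min/unit


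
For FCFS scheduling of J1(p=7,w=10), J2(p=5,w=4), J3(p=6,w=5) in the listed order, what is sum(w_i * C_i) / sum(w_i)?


Completion times:
  J1: C=7, w×C=10×7=70
  J2: C=12, w×C=4×12=48
  J3: C=18, w×C=5×18=90
Sum w×C = 208
Sum w = 19
Weighted avg = 208/19
= 10.95


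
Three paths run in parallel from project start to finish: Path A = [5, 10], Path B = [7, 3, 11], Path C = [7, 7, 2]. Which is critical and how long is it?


Path A: 5 + 10 = 15
Path B: 7 + 3 + 11 = 21
Path C: 7 + 7 + 2 = 16
Critical path = longest = max(15, 21, 16)
= 21 (Path B)


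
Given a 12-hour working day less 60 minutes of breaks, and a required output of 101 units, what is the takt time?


Available = 12×60 - 60 = 660 min
Takt time = 660 / 101
= 6.53 min/unit


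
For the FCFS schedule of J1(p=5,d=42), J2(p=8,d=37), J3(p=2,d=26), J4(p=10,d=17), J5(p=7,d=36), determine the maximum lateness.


Lateness per job (L = C - d):
  J1: C=5, d=42, L=-37
  J2: C=13, d=37, L=-24
  J3: C=15, d=26, L=-11
  J4: C=25, d=17, L=8
  J5: C=32, d=36, L=-4
Lmax = max(-37, -24, -11, 8, -4)
= 8


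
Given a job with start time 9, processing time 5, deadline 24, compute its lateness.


Completion = 9 + 5 = 14
Lateness = C - d = 14 - 24
= -10


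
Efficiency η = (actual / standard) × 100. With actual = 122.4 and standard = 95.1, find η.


Efficiency = (actual / standard) × 100
= (122.4 / 95.1) × 100
= 128.7%


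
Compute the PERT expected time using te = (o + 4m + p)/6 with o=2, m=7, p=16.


te = (o + 4m + p) / 6
= (2 + 4×7 + 16) / 6
= (2 + 28 + 16) / 6
= 46 / 6
= 7.67


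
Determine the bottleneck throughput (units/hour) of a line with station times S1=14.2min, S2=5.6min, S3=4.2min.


Bottleneck = longest station time
Station times: [14.2, 5.6, 4.2]
Max = 14.2 min
Rate = 60 / 14.2
= 4.23 units/hour (bottleneck: 14.2min)


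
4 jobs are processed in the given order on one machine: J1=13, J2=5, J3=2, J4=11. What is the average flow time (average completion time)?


Completion times:
  J1: completes at 13
  J2: completes at 18
  J3: completes at 20
  J4: completes at 31
Sum = 82
Average = 82/4
= 20.50


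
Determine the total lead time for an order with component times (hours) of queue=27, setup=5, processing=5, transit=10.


Lead time = queue + setup + processing + transit
= 27 + 5 + 5 + 10
= 47 hours


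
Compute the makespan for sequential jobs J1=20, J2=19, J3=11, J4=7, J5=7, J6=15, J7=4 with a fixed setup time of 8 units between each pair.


Makespan = Σ processing + (n-1) × setup
= (20 + 19 + 11 + 7 + 7 + 15 + 4) + (7-1)×8
= 83 + 48
= 131 time units


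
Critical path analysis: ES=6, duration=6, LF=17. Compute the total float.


EF = ES + duration = 6 + 6 = 12
LS = LF - duration = 17 - 6 = 11
Total Float = LF - EF = 17 - 12
(or LS - ES = 11 - 6)
= 5


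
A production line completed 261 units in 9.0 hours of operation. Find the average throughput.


Throughput = units / time
= 261 / 9.0
= 29.0 units/hour


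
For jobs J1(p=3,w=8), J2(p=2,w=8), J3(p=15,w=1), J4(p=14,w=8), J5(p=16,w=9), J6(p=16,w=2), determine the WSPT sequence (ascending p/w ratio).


WSPT (Smith's rule): sort by p/w ascending
  J2: p/w = 2/8 = 0.250
  J1: p/w = 3/8 = 0.375
  J4: p/w = 14/8 = 1.750
  J5: p/w = 16/9 = 1.778
  J6: p/w = 16/2 = 8.000
  J3: p/w = 15/1 = 15.000
Order: J2 → J1 → J4 → J5 → J6 → J3


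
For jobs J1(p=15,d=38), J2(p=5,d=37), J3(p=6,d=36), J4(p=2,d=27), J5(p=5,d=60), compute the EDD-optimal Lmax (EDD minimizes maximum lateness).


EDD order: J4 → J3 → J2 → J1 → J5
Completion and lateness:
  J4: C=2, d=27, L=2-27=-25
  J3: C=8, d=36, L=8-36=-28
  J2: C=13, d=37, L=13-37=-24
  J1: C=28, d=38, L=28-38=-10
  J5: C=33, d=60, L=33-60=-27
Lmax = max(-25, -28, -24, -10, -27)
= -10


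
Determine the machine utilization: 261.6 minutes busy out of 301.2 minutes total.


Utilization = busy / total × 100
= 261.6 / 301.2 × 100
= 86.9%


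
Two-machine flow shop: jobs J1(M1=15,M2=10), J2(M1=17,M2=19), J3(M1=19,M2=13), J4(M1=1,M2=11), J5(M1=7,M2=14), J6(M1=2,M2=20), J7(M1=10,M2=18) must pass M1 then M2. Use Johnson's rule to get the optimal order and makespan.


Johnson's rule:
Group 1 (M1≤M2, sort by M1): ['J4', 'J6', 'J5', 'J7', 'J2']
Group 2 (M1>M2, sort desc M2): ['J3', 'J1']
Sequence: J4 → J6 → J5 → J7 → J2 → J3 → J1
Makespan calculation:
  J4: M1 done=1, M2 done=12
  J6: M1 done=3, M2 done=32
  J5: M1 done=10, M2 done=46
  J7: M1 done=20, M2 done=64
  J2: M1 done=37, M2 done=83
  J3: M1 done=56, M2 done=96
  J1: M1 done=71, M2 done=106
= Sequence: J4 → J6 → J5 → J7 → J2 → J3 → J1, Makespan: 106


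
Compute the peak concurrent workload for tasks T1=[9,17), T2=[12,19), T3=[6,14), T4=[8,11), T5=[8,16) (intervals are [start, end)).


Check each time point for overlaps:
  t=9: 4 tasks active (T1, T3, T4, T5)
Max concurrent = 4


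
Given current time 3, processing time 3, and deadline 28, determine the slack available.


Slack = due - current_time - processing
= 28 - 3 - 3
= 22


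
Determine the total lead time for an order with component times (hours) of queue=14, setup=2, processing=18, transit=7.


Lead time = queue + setup + processing + transit
= 14 + 2 + 18 + 7
= 41 hours


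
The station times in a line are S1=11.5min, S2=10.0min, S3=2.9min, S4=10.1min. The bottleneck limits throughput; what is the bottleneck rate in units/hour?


Bottleneck = longest station time
Station times: [11.5, 10.0, 2.9, 10.1]
Max = 11.5 min
Rate = 60 / 11.5
= 5.22 units/hour (bottleneck: 11.5min)


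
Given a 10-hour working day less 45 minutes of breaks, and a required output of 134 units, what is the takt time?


Available = 10×60 - 45 = 555 min
Takt time = 555 / 134
= 4.14 min/unit


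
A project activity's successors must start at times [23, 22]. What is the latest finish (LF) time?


LF = min of all successor start times
Successors start at: [23, 22]
LF = min(23, 22)
= 22


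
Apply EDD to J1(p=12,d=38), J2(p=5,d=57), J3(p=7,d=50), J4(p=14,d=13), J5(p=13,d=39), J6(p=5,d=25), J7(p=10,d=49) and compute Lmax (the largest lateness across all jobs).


EDD order: J4 → J6 → J1 → J5 → J7 → J3 → J2
Completion and lateness:
  J4: C=14, d=13, L=14-13=1
  J6: C=19, d=25, L=19-25=-6
  J1: C=31, d=38, L=31-38=-7
  J5: C=44, d=39, L=44-39=5
  J7: C=54, d=49, L=54-49=5
  J3: C=61, d=50, L=61-50=11
  J2: C=66, d=57, L=66-57=9
Lmax = max(1, -6, -7, 5, 5, 11, 9)
= 11


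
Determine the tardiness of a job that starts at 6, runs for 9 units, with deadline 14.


Completion = start + processing = 6 + 9 = 15
Tardiness = max(0, C - d) = max(0, 15 - 14)
= max(0, 1)
= 1


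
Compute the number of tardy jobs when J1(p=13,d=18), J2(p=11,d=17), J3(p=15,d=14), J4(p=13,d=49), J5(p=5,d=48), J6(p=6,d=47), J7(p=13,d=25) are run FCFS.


Completion vs due date:
  J1: C=13, d=18 → on time
  J2: C=24, d=17 → TARDY
  J3: C=39, d=14 → TARDY
  J4: C=52, d=49 → TARDY
  J5: C=57, d=48 → TARDY
  J6: C=63, d=47 → TARDY
  J7: C=76, d=25 → TARDY
Tardy jobs: J2, J3, J4, J5, J6, J7
Count = 6


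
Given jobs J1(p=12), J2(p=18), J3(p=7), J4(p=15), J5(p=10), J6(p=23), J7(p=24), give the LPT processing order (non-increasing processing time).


LPT: sort by longest processing time first
  J7: p=24
  J6: p=23
  J2: p=18
  J4: p=15
  J1: p=12
  J5: p=10
  J3: p=7
Order: J7 → J6 → J2 → J4 → J1 → J5 → J3


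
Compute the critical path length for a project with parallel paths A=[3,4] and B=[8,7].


Path A: 3 + 4 = 7
Path B: 8 + 7 = 15
Critical path = longest = max(7, 15)
= 15 (Path B)


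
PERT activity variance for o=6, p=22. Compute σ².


σ² = ((p - o) / 6)² = (p - o)² / 36
= (22 - 6)² / 36
= 16² / 36
= 256 / 36
= 7.1111


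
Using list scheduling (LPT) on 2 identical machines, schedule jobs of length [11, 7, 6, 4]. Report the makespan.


Jobs (LPT sorted): [11, 7, 6, 4]
Machines: 2
  J=11 → Machine 1 (load: 0+11=11)
  J=7 → Machine 2 (load: 0+7=7)
  J=6 → Machine 2 (load: 7+6=13)
  J=4 → Machine 1 (load: 11+4=15)
Machine loads: [15, 13]
Makespan = max = 15 time units


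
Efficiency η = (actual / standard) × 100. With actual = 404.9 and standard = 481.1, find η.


Efficiency = (actual / standard) × 100
= (404.9 / 481.1) × 100
= 84.2%


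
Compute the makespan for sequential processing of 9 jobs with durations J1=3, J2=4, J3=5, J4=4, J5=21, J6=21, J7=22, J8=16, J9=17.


Sequential makespan: sum all processing times
= 3 + 4 + 5 + 4 + 21 + 21 + 22 + 16 + 17
= 113 time units


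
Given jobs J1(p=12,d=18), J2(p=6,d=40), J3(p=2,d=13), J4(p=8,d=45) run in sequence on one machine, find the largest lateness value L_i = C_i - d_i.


Lateness per job (L = C - d):
  J1: C=12, d=18, L=-6
  J2: C=18, d=40, L=-22
  J3: C=20, d=13, L=7
  J4: C=28, d=45, L=-17
Lmax = max(-6, -22, 7, -17)
= 7


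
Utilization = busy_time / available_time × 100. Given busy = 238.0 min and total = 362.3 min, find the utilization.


Utilization = busy / total × 100
= 238.0 / 362.3 × 100
= 65.7%


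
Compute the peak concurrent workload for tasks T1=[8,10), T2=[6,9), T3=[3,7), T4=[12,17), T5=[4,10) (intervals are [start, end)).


Check each time point for overlaps:
  t=6: 3 tasks active (T2, T3, T5)
Max concurrent = 3


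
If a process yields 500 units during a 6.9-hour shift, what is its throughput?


Throughput = units / time
= 500 / 6.9
= 72.5 units/hour


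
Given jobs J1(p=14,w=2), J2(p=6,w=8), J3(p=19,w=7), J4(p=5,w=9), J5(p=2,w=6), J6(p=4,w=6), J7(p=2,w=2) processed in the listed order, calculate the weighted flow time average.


Completion times:
  J1: C=14, w×C=2×14=28
  J2: C=20, w×C=8×20=160
  J3: C=39, w×C=7×39=273
  J4: C=44, w×C=9×44=396
  J5: C=46, w×C=6×46=276
  J6: C=50, w×C=6×50=300
  J7: C=52, w×C=2×52=104
Sum w×C = 1537
Sum w = 40
Weighted avg = 1537/40
= 38.42


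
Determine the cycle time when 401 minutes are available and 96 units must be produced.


Cycle time = available time / demand
= 401 / 96
= 4.18 min/unit


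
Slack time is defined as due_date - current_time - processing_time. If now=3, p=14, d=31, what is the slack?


Slack = due - current_time - processing
= 31 - 3 - 14
= 14


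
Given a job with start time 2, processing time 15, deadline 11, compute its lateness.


Completion = 2 + 15 = 17
Lateness = C - d = 17 - 11
= 6


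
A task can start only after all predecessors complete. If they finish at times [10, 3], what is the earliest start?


ES = max of all predecessor completion times
Predecessors: [10, 3]
ES = max(10, 3)
= 10


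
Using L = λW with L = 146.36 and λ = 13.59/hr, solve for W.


Little's law: L = λW → W = L / λ
= 146.36 / 13.59
= 10.77 hours


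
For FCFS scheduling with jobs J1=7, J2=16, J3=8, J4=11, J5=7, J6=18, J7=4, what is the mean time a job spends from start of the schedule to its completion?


Completion times:
  J1: completes at 7
  J2: completes at 23
  J3: completes at 31
  J4: completes at 42
  J5: completes at 49
  J6: completes at 67
  J7: completes at 71
Sum = 290
Average = 290/7
= 41.43


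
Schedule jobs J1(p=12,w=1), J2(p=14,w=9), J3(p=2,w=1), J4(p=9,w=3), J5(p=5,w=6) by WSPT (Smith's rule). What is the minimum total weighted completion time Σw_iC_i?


WSPT order (by p/w): J5 → J2 → J3 → J4 → J1
  J5: C=5, w·C=6×5=30
  J2: C=19, w·C=9×19=171
  J3: C=21, w·C=1×21=21
  J4: C=30, w·C=3×30=90
  J1: C=42, w·C=1×42=42
Σ w·C = 354
= 354


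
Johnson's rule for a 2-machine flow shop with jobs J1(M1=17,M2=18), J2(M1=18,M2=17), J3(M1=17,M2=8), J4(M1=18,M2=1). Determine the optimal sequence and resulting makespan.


Johnson's rule:
Group 1 (M1≤M2, sort by M1): ['J1']
Group 2 (M1>M2, sort desc M2): ['J2', 'J3', 'J4']
Sequence: J1 → J2 → J3 → J4
Makespan calculation:
  J1: M1 done=17, M2 done=35
  J2: M1 done=35, M2 done=52
  J3: M1 done=52, M2 done=60
  J4: M1 done=70, M2 done=71
= Sequence: J1 → J2 → J3 → J4, Makespan: 71


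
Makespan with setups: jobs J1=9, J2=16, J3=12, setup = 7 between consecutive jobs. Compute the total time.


Makespan = Σ processing + (n-1) × setup
= (9 + 16 + 12) + (3-1)×7
= 37 + 14
= 51 time units


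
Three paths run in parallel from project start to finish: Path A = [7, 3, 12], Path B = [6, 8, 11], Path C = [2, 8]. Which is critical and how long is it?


Path A: 7 + 3 + 12 = 22
Path B: 6 + 8 + 11 = 25
Path C: 2 + 8 = 10
Critical path = longest = max(22, 25, 10)
= 25 (Path B)


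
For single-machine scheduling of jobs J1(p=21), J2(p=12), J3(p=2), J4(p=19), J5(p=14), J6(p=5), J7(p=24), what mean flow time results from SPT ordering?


SPT order: J3 → J6 → J2 → J5 → J4 → J1 → J7
Completion times:
  J3: C=2
  J6: C=7
  J2: C=19
  J5: C=33
  J4: C=52
  J1: C=73
  J7: C=97
Sum = 283, n = 7
Mean flow = 283/7
= 40.43


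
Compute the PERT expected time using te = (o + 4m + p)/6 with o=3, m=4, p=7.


te = (o + 4m + p) / 6
= (3 + 4×4 + 7) / 6
= (3 + 16 + 7) / 6
= 26 / 6
= 4.33


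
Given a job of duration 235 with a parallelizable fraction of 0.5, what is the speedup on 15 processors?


Amdahl's law: T_p = T × ((1-p) + p/N)
= 235 × ((1-0.5) + 0.5/15)
= 235 × (0.50 + 0.0333)
= 235 × 0.5333
= 125.33
Speedup = 235/125.33
= 1.88×


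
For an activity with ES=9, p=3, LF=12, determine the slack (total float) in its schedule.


EF = ES + duration = 9 + 3 = 12
LS = LF - duration = 12 - 3 = 9
Total Float = LF - EF = 12 - 12
(or LS - ES = 9 - 9)
= 0


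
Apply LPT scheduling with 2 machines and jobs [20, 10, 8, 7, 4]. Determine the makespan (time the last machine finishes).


Jobs (LPT sorted): [20, 10, 8, 7, 4]
Machines: 2
  J=20 → Machine 1 (load: 0+20=20)
  J=10 → Machine 2 (load: 0+10=10)
  J=8 → Machine 2 (load: 10+8=18)
  J=7 → Machine 2 (load: 18+7=25)
  J=4 → Machine 1 (load: 20+4=24)
Machine loads: [24, 25]
Makespan = max = 25 time units


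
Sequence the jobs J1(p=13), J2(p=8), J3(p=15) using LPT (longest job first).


LPT: sort by longest processing time first
  J3: p=15
  J1: p=13
  J2: p=8
Order: J3 → J1 → J2


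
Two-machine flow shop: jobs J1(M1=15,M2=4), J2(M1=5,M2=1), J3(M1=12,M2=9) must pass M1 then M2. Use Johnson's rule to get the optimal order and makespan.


Johnson's rule:
Group 1 (M1≤M2, sort by M1): []
Group 2 (M1>M2, sort desc M2): ['J3', 'J1', 'J2']
Sequence: J3 → J1 → J2
Makespan calculation:
  J3: M1 done=12, M2 done=21
  J1: M1 done=27, M2 done=31
  J2: M1 done=32, M2 done=33
= Sequence: J3 → J1 → J2, Makespan: 33


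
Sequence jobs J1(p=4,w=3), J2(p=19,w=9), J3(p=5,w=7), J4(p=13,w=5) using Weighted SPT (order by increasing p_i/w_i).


WSPT (Smith's rule): sort by p/w ascending
  J3: p/w = 5/7 = 0.714
  J1: p/w = 4/3 = 1.333
  J2: p/w = 19/9 = 2.111
  J4: p/w = 13/5 = 2.600
Order: J3 → J1 → J2 → J4


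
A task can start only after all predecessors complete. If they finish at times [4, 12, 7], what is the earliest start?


ES = max of all predecessor completion times
Predecessors: [4, 12, 7]
ES = max(4, 12, 7)
= 12


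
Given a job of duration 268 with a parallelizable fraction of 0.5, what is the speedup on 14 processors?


Amdahl's law: T_p = T × ((1-p) + p/N)
= 268 × ((1-0.5) + 0.5/14)
= 268 × (0.50 + 0.0357)
= 268 × 0.5357
= 143.57
Speedup = 268/143.57
= 1.87×


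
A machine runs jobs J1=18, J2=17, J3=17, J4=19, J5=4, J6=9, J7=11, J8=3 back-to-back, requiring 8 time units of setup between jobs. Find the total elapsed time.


Makespan = Σ processing + (n-1) × setup
= (18 + 17 + 17 + 19 + 4 + 9 + 11 + 3) + (8-1)×8
= 98 + 56
= 154 time units


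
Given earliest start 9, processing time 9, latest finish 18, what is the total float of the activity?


EF = ES + duration = 9 + 9 = 18
LS = LF - duration = 18 - 9 = 9
Total Float = LF - EF = 18 - 18
(or LS - ES = 9 - 9)
= 0


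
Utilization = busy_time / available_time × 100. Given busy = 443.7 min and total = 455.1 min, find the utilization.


Utilization = busy / total × 100
= 443.7 / 455.1 × 100
= 97.5%


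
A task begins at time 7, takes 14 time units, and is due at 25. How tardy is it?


Completion = start + processing = 7 + 14 = 21
Tardiness = max(0, C - d) = max(0, 21 - 25)
= max(0, -4)
= 0


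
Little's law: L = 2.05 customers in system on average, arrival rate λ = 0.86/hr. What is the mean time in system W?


Little's law: L = λW → W = L / λ
= 2.05 / 0.86
= 2.38 hours


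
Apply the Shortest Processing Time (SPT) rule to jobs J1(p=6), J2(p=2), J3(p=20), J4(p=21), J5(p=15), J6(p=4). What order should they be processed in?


SPT: sort by shortest processing time
  J2: p=2
  J6: p=4
  J1: p=6
  J5: p=15
  J3: p=20
  J4: p=21
Order: J2 → J6 → J1 → J5 → J3 → J4


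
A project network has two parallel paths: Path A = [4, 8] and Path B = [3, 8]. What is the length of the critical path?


Path A: 4 + 8 = 12
Path B: 3 + 8 = 11
Critical path = longest = max(12, 11)
= 12 (Path A)


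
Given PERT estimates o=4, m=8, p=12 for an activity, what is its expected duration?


te = (o + 4m + p) / 6
= (4 + 4×8 + 12) / 6
= (4 + 32 + 12) / 6
= 48 / 6
= 8.00


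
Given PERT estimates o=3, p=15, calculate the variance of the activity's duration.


σ² = ((p - o) / 6)² = (p - o)² / 36
= (15 - 3)² / 36
= 12² / 36
= 144 / 36
= 4.0000


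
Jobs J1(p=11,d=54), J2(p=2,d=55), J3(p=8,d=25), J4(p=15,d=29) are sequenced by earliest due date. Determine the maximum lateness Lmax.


EDD order: J3 → J4 → J1 → J2
Completion and lateness:
  J3: C=8, d=25, L=8-25=-17
  J4: C=23, d=29, L=23-29=-6
  J1: C=34, d=54, L=34-54=-20
  J2: C=36, d=55, L=36-55=-19
Lmax = max(-17, -6, -20, -19)
= -6


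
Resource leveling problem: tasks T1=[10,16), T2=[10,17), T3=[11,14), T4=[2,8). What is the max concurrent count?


Check each time point for overlaps:
  t=11: 3 tasks active (T1, T2, T3)
Max concurrent = 3


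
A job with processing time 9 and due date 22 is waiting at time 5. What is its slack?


Slack = due - current_time - processing
= 22 - 5 - 9
= 8


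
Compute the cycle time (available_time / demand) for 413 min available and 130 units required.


Cycle time = available time / demand
= 413 / 130
= 3.18 min/unit


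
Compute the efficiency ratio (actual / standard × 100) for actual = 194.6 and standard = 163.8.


Efficiency = (actual / standard) × 100
= (194.6 / 163.8) × 100
= 118.8%


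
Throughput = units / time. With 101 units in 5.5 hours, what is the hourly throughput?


Throughput = units / time
= 101 / 5.5
= 18.4 units/hour


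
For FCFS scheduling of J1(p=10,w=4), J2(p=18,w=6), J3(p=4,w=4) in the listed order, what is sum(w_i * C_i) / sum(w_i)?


Completion times:
  J1: C=10, w×C=4×10=40
  J2: C=28, w×C=6×28=168
  J3: C=32, w×C=4×32=128
Sum w×C = 336
Sum w = 14
Weighted avg = 336/14
= 24.00


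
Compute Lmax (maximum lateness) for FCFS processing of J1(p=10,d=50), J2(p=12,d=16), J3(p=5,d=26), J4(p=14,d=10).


Lateness per job (L = C - d):
  J1: C=10, d=50, L=-40
  J2: C=22, d=16, L=6
  J3: C=27, d=26, L=1
  J4: C=41, d=10, L=31
Lmax = max(-40, 6, 1, 31)
= 31


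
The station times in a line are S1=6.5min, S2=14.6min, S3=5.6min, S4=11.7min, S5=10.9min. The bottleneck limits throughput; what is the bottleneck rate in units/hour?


Bottleneck = longest station time
Station times: [6.5, 14.6, 5.6, 11.7, 10.9]
Max = 14.6 min
Rate = 60 / 14.6
= 4.11 units/hour (bottleneck: 14.6min)


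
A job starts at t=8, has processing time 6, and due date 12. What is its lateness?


Completion = 8 + 6 = 14
Lateness = C - d = 14 - 12
= 2


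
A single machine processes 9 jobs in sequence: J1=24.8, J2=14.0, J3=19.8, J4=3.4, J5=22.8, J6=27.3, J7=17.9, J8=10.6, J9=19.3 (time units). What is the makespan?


Sequential makespan: sum all processing times
= 24.8 + 14.0 + 19.8 + 3.4 + 22.8 + 27.3 + 17.9 + 10.6 + 19.3
= 159.9 time units


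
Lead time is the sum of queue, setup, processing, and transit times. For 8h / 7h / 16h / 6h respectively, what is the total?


Lead time = queue + setup + processing + transit
= 8 + 7 + 16 + 6
= 37 hours


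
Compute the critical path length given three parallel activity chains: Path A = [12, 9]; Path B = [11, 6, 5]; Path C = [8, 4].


Path A: 12 + 9 = 21
Path B: 11 + 6 + 5 = 22
Path C: 8 + 4 = 12
Critical path = longest = max(21, 22, 12)
= 22 (Path B)


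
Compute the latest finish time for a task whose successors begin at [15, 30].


LF = min of all successor start times
Successors start at: [15, 30]
LF = min(15, 30)
= 15


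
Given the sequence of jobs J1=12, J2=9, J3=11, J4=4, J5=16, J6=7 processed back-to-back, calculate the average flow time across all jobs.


Completion times:
  J1: completes at 12
  J2: completes at 21
  J3: completes at 32
  J4: completes at 36
  J5: completes at 52
  J6: completes at 59
Sum = 212
Average = 212/6
= 35.33


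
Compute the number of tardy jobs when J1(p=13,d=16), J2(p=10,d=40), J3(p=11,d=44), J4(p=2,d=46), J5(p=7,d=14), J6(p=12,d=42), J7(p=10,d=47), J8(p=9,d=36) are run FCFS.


Completion vs due date:
  J1: C=13, d=16 → on time
  J2: C=23, d=40 → on time
  J3: C=34, d=44 → on time
  J4: C=36, d=46 → on time
  J5: C=43, d=14 → TARDY
  J6: C=55, d=42 → TARDY
  J7: C=65, d=47 → TARDY
  J8: C=74, d=36 → TARDY
Tardy jobs: J5, J6, J7, J8
Count = 4


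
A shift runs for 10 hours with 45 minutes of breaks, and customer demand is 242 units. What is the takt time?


Available = 10×60 - 45 = 555 min
Takt time = 555 / 242
= 2.29 min/unit


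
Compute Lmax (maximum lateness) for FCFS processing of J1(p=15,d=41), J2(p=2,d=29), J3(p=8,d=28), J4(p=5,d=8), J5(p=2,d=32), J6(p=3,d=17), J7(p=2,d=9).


Lateness per job (L = C - d):
  J1: C=15, d=41, L=-26
  J2: C=17, d=29, L=-12
  J3: C=25, d=28, L=-3
  J4: C=30, d=8, L=22
  J5: C=32, d=32, L=0
  J6: C=35, d=17, L=18
  J7: C=37, d=9, L=28
Lmax = max(-26, -12, -3, 22, 0, 18, 28)
= 28


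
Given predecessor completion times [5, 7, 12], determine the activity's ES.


ES = max of all predecessor completion times
Predecessors: [5, 7, 12]
ES = max(5, 7, 12)
= 12


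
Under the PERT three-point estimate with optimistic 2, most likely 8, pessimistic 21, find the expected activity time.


te = (o + 4m + p) / 6
= (2 + 4×8 + 21) / 6
= (2 + 32 + 21) / 6
= 55 / 6
= 9.17


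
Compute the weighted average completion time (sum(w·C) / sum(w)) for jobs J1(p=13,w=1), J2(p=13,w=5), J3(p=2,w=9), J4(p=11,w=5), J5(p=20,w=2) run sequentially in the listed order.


Completion times:
  J1: C=13, w×C=1×13=13
  J2: C=26, w×C=5×26=130
  J3: C=28, w×C=9×28=252
  J4: C=39, w×C=5×39=195
  J5: C=59, w×C=2×59=118
Sum w×C = 708
Sum w = 22
Weighted avg = 708/22
= 32.18


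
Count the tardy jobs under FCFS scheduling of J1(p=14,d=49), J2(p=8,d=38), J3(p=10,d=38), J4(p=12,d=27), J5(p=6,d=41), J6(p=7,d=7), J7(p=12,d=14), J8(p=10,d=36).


Completion vs due date:
  J1: C=14, d=49 → on time
  J2: C=22, d=38 → on time
  J3: C=32, d=38 → on time
  J4: C=44, d=27 → TARDY
  J5: C=50, d=41 → TARDY
  J6: C=57, d=7 → TARDY
  J7: C=69, d=14 → TARDY
  J8: C=79, d=36 → TARDY
Tardy jobs: J4, J5, J6, J7, J8
Count = 5


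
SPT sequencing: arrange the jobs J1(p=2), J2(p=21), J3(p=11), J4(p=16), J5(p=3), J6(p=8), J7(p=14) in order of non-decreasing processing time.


SPT: sort by shortest processing time
  J1: p=2
  J5: p=3
  J6: p=8
  J3: p=11
  J7: p=14
  J4: p=16
  J2: p=21
Order: J1 → J5 → J6 → J3 → J7 → J4 → J2


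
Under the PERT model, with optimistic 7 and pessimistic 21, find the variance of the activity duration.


σ² = ((p - o) / 6)² = (p - o)² / 36
= (21 - 7)² / 36
= 14² / 36
= 196 / 36
= 5.4444


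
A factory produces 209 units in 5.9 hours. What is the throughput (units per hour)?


Throughput = units / time
= 209 / 5.9
= 35.4 units/hour


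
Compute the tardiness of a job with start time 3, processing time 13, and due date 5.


Completion = start + processing = 3 + 13 = 16
Tardiness = max(0, C - d) = max(0, 16 - 5)
= max(0, 11)
= 11


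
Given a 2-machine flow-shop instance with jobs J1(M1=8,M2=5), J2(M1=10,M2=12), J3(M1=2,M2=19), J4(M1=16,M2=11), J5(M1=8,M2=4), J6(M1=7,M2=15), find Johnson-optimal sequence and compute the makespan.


Johnson's rule:
Group 1 (M1≤M2, sort by M1): ['J3', 'J6', 'J2']
Group 2 (M1>M2, sort desc M2): ['J4', 'J1', 'J5']
Sequence: J3 → J6 → J2 → J4 → J1 → J5
Makespan calculation:
  J3: M1 done=2, M2 done=21
  J6: M1 done=9, M2 done=36
  J2: M1 done=19, M2 done=48
  J4: M1 done=35, M2 done=59
  J1: M1 done=43, M2 done=64
  J5: M1 done=51, M2 done=68
= Sequence: J3 → J6 → J2 → J4 → J1 → J5, Makespan: 68


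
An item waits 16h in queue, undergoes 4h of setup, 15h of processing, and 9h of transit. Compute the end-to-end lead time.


Lead time = queue + setup + processing + transit
= 16 + 4 + 15 + 9
= 44 hours


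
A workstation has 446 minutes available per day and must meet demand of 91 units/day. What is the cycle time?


Cycle time = available time / demand
= 446 / 91
= 4.90 min/unit


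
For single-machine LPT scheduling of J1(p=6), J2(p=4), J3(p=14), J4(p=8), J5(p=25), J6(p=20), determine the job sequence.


LPT: sort by longest processing time first
  J5: p=25
  J6: p=20
  J3: p=14
  J4: p=8
  J1: p=6
  J2: p=4
Order: J5 → J6 → J3 → J4 → J1 → J2


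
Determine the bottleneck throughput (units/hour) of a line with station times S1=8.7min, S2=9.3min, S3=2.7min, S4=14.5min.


Bottleneck = longest station time
Station times: [8.7, 9.3, 2.7, 14.5]
Max = 14.5 min
Rate = 60 / 14.5
= 4.14 units/hour (bottleneck: 14.5min)


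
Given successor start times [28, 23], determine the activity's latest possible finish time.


LF = min of all successor start times
Successors start at: [28, 23]
LF = min(28, 23)
= 23


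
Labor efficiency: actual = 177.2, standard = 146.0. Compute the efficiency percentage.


Efficiency = (actual / standard) × 100
= (177.2 / 146.0) × 100
= 121.4%


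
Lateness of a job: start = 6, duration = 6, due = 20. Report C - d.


Completion = 6 + 6 = 12
Lateness = C - d = 12 - 20
= -8


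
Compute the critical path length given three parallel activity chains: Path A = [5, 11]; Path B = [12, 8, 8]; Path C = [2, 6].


Path A: 5 + 11 = 16
Path B: 12 + 8 + 8 = 28
Path C: 2 + 6 = 8
Critical path = longest = max(16, 28, 8)
= 28 (Path B)


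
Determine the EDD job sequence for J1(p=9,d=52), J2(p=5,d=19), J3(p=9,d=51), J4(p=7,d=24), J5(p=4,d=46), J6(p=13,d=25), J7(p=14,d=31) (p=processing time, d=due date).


EDD: sort by earliest due date
  J2: d=19, p=5
  J4: d=24, p=7
  J6: d=25, p=13
  J7: d=31, p=14
  J5: d=46, p=4
  J3: d=51, p=9
  J1: d=52, p=9
Order: J2 → J4 → J6 → J7 → J5 → J3 → J1


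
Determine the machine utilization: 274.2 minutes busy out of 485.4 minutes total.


Utilization = busy / total × 100
= 274.2 / 485.4 × 100
= 56.5%


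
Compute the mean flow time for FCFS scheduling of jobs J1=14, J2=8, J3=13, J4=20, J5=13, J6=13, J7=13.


Completion times:
  J1: completes at 14
  J2: completes at 22
  J3: completes at 35
  J4: completes at 55
  J5: completes at 68
  J6: completes at 81
  J7: completes at 94
Sum = 369
Average = 369/7
= 52.71


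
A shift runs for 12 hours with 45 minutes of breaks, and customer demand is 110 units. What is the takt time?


Available = 12×60 - 45 = 675 min
Takt time = 675 / 110
= 6.14 min/unit


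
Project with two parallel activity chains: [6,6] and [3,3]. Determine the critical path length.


Path A: 6 + 6 = 12
Path B: 3 + 3 = 6
Critical path = longest = max(12, 6)
= 12 (Path A)


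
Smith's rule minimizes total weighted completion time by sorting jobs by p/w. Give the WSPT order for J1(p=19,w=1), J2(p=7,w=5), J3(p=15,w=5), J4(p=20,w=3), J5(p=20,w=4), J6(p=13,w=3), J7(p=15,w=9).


WSPT (Smith's rule): sort by p/w ascending
  J2: p/w = 7/5 = 1.400
  J7: p/w = 15/9 = 1.667
  J3: p/w = 15/5 = 3.000
  J6: p/w = 13/3 = 4.333
  J5: p/w = 20/4 = 5.000
  J4: p/w = 20/3 = 6.667
  J1: p/w = 19/1 = 19.000
Order: J2 → J7 → J3 → J6 → J5 → J4 → J1


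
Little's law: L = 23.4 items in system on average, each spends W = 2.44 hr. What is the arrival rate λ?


Little's law: L = λW → λ = L / W
= 23.4 / 2.44
= 9.59 per hour


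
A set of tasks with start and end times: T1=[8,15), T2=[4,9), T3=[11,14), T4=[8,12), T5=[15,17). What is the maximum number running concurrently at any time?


Check each time point for overlaps:
  t=8: 3 tasks active (T1, T2, T4)
Max concurrent = 3


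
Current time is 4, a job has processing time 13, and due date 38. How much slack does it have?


Slack = due - current_time - processing
= 38 - 4 - 13
= 21


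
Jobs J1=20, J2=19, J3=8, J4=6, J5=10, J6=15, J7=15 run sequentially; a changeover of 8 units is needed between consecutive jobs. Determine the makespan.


Makespan = Σ processing + (n-1) × setup
= (20 + 19 + 8 + 6 + 10 + 15 + 15) + (7-1)×8
= 93 + 48
= 141 time units


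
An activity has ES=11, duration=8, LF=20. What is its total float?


EF = ES + duration = 11 + 8 = 19
LS = LF - duration = 20 - 8 = 12
Total Float = LF - EF = 20 - 19
(or LS - ES = 12 - 11)
= 1


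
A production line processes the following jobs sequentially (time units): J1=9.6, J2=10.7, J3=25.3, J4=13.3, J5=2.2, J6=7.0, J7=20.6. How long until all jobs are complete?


Sequential makespan: sum all processing times
= 9.6 + 10.7 + 25.3 + 13.3 + 2.2 + 7.0 + 20.6
= 88.7 time units


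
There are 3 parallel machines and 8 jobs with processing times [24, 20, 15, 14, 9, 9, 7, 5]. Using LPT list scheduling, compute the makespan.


Jobs (LPT sorted): [24, 20, 15, 14, 9, 9, 7, 5]
Machines: 3
  J=24 → Machine 1 (load: 0+24=24)
  J=20 → Machine 2 (load: 0+20=20)
  J=15 → Machine 3 (load: 0+15=15)
  J=14 → Machine 3 (load: 15+14=29)
  J=9 → Machine 2 (load: 20+9=29)
  J=9 → Machine 1 (load: 24+9=33)
  J=7 → Machine 2 (load: 29+7=36)
  J=5 → Machine 3 (load: 29+5=34)
Machine loads: [33, 36, 34]
Makespan = max = 36 time units


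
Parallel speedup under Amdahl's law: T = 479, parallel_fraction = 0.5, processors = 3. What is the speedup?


Amdahl's law: T_p = T × ((1-p) + p/N)
= 479 × ((1-0.5) + 0.5/3)
= 479 × (0.50 + 0.1667)
= 479 × 0.6667
= 319.33
Speedup = 479/319.33
= 1.50×


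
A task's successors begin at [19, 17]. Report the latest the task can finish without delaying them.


LF = min of all successor start times
Successors start at: [19, 17]
LF = min(19, 17)
= 17


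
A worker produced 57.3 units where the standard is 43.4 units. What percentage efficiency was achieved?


Efficiency = (actual / standard) × 100
= (57.3 / 43.4) × 100
= 132.0%


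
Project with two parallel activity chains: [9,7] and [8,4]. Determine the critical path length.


Path A: 9 + 7 = 16
Path B: 8 + 4 = 12
Critical path = longest = max(16, 12)
= 16 (Path A)


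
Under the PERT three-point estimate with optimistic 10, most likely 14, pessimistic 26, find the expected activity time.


te = (o + 4m + p) / 6
= (10 + 4×14 + 26) / 6
= (10 + 56 + 26) / 6
= 92 / 6
= 15.33


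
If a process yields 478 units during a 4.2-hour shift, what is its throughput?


Throughput = units / time
= 478 / 4.2
= 113.8 units/hour


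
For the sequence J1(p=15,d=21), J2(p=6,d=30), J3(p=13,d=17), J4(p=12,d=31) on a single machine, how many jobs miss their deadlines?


Completion vs due date:
  J1: C=15, d=21 → on time
  J2: C=21, d=30 → on time
  J3: C=34, d=17 → TARDY
  J4: C=46, d=31 → TARDY
Tardy jobs: J3, J4
Count = 2


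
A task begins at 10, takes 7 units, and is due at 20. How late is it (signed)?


Completion = 10 + 7 = 17
Lateness = C - d = 17 - 20
= -3
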